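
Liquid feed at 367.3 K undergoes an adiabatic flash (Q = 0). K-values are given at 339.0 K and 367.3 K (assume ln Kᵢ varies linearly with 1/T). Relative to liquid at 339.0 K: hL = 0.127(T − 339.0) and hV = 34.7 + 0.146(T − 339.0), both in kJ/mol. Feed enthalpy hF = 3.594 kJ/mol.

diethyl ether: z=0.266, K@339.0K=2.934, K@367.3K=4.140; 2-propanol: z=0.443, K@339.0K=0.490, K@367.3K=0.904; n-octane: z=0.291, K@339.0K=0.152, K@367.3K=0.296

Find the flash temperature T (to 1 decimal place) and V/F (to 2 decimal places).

T = 343.3 K, V/F = 0.09

Adiabatic flash: solve Rachford–Rice at each trial T, then check hF = ψ·hV(T) + (1−ψ)·hL(T).
  T = 339.0 K: K = (2.934, 0.490, 0.152), RR gives ψ = 0.033, H_out = 1.143 kJ/mol
  T = 367.3 K: K = (4.140, 0.904, 0.296), RR gives ψ = 0.452, H_out = 19.536 kJ/mol
  T = 353.1 K: K = (3.507, 0.673, 0.215), RR gives ψ = 0.218, H_out = 9.398 kJ/mol
  T = 346.1 K: K = (3.216, 0.577, 0.182), RR gives ψ = 0.123, H_out = 5.203 kJ/mol
  T = 342.6 K: K = (3.075, 0.533, 0.166), RR gives ψ = 0.079, H_out = 3.193 kJ/mol
  T = 344.4 K: K = (3.147, 0.555, 0.174), RR gives ψ = 0.102, H_out = 4.222 kJ/mol
Linear interpolation between T = 342.6 (H_out = 3.193) and T = 344.4 (H_out = 4.222) on hF = 3.594 gives T ≈ 343.3 K, at which ψ = 0.09.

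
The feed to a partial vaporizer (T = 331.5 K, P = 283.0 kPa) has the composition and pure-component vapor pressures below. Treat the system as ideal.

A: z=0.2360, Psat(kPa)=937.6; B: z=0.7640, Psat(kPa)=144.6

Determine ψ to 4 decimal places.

Raoult's law: Kᵢ = Pᵢˢᵃᵗ/P = Pᵢˢᵃᵗ/283.0.
  K_A = 937.6/283.0 = 3.313074, K_B = 144.6/283.0 = 0.510954
Rachford–Rice: g(ψ) = Σ zᵢ(Kᵢ−1)/(1+ψ(Kᵢ−1)) = 0.
Check two-phase: ΣzᵢKᵢ = 1.1723 > 1 and Σzᵢ/Kᵢ = 1.5665 > 1, so g(0) = 0.1723 > 0 and g(1) = -0.5665 < 0.
Binary case is linear: z₁(K₁−1)(1+ψ(K₂−1)) + z₂(K₂−1)(1+ψ(K₁−1)) = 0
⇒ ψ = [z₁(K₁−1)+z₂(K₂−1)] / [−(K₁−1)(K₂−1)] = 0.17225/1.13120 = 0.1523

ψ = 0.1523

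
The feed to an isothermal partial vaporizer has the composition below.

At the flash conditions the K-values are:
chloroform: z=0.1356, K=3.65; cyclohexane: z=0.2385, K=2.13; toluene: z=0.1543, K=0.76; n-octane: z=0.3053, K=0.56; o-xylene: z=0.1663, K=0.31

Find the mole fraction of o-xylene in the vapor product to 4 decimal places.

y_o-xylene = 0.0709

Newton iteration, ψ⁰ = 0.5:
  ψ = 0.5000: g = -0.06273, g' = -0.5937 → ψ = 0.3943
  ψ = 0.3943: g = 0.00107, g' = -0.6202 → ψ = 0.3961
Converged at ψ = 0.3961.
Compositions from xᵢ = zᵢ/(1+ψ(Kᵢ−1)), yᵢ = Kᵢxᵢ:
  chloroform: x = 0.0662, y = 0.2415
  cyclohexane: x = 0.1648, y = 0.3509
  toluene: x = 0.1705, y = 0.1296
  n-octane: x = 0.3697, y = 0.2071
  o-xylene: x = 0.2288, y = 0.0709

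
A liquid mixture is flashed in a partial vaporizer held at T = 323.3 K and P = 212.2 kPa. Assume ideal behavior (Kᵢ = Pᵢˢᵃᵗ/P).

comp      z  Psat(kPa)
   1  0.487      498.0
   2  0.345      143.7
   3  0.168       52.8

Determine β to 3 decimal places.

Raoult's law: Kᵢ = Pᵢˢᵃᵗ/P = Pᵢˢᵃᵗ/212.2.
  K_1 = 498.0/212.2 = 2.34684, K_2 = 143.7/212.2 = 0.67719, K_3 = 52.8/212.2 = 0.24882
Newton iteration, β⁰ = 0.41:
  β = 0.410: g = 0.1118, g' = -0.612 → β = 0.593
  β = 0.593: g = -0.0004, g' = -0.636 → β = 0.592
Converged at β = 0.592.

β = 0.592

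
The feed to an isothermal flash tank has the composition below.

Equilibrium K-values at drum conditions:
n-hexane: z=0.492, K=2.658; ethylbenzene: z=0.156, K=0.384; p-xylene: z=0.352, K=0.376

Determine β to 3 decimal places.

Material balance + equilibrium reduce to Σ zᵢ(Kᵢ−1)/(1+β(Kᵢ−1)) = 0.
g(0) = ΣzᵢKᵢ − 1 = 0.500 and g(1) = 1 − Σzᵢ/Kᵢ = -0.528, so a root lies in (0, 1).
Newton iteration, β⁰ = 0.5:
  β = 0.500: g = -0.0121, g' = -0.817 → β = 0.485
Converged at β = 0.485.

β = 0.485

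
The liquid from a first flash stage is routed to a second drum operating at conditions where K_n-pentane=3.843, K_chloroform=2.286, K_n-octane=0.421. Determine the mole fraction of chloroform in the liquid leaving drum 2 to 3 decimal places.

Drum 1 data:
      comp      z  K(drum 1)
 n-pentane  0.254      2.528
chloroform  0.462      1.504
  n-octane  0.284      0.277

x_chloroform (drum 2) = 0.213

Drum 1:
Let ψ₁ = V/F and solve Σ zᵢ(Kᵢ−1)/(1+ψ₁(Kᵢ−1)) = 0.
Check two-phase: ΣzᵢKᵢ = 1.416 > 1 and Σzᵢ/Kᵢ = 1.433 > 1, so g(0) = 0.416 > 0 and g(1) = -0.433 < 0.
Newton iteration, ψ₁⁰ = 0.5:
  ψ₁ = 0.500: g = 0.0844, g' = -0.630 → ψ₁ = 0.634
  ψ₁ = 0.634: g = -0.0056, g' = -0.727 → ψ₁ = 0.626
Converged at ψ₁ = 0.626.
Drum-1 compositions:
  n-pentane: x = 0.130, y = 0.328
  chloroform: x = 0.351, y = 0.528
  n-octane: x = 0.519, y = 0.144
Drum-2 feed = drum-1 liquid: z₂ = (0.1298, 0.3511, 0.5191).
Drum 2:
Newton–Raphson from ψ₂ = 0.5:
  ψ₂ = 0.500: g = 0.0042, g' = -0.739 → ψ₂ = 0.506
Converged at ψ₂ = 0.506.
  n-pentane: x = 0.053, y = 0.205
  chloroform: x = 0.213, y = 0.486
  n-octane: x = 0.734, y = 0.309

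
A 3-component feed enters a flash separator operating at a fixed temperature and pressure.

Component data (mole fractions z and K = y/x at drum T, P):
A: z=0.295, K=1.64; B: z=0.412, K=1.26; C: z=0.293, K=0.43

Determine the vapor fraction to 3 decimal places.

ψ = 0.515

Iterate (Newton) starting at ψ = 0.5:
  ψ = 0.500: g = 0.0042, g' = -0.277 → ψ = 0.515
Converged at ψ = 0.515.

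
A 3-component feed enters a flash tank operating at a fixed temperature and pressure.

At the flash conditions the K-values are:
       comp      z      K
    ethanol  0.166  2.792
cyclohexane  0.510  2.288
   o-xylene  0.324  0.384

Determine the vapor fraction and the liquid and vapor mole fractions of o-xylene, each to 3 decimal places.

ψ = 0.865, x_o-xylene = 0.694, y_o-xylene = 0.266

Rachford–Rice: g(ψ) = Σ zᵢ(Kᵢ−1)/(1+ψ(Kᵢ−1)) = 0.
Feasibility: ΣzᵢKᵢ = 1.755, Σzᵢ/Kᵢ = 1.126 — both > 1, two phases present.
Iterate (Newton) starting at ψ = 0.64:
  ψ = 0.640: g = 0.1692, g' = -0.705 → ψ = 0.880
  ψ = 0.880: g = -0.0125, g' = -0.852 → ψ = 0.865
Converged at ψ = 0.865.
Compositions from xᵢ = zᵢ/(1+ψ(Kᵢ−1)), yᵢ = Kᵢxᵢ:
  ethanol: x = 0.065, y = 0.182
  cyclohexane: x = 0.241, y = 0.552
  o-xylene: x = 0.694, y = 0.266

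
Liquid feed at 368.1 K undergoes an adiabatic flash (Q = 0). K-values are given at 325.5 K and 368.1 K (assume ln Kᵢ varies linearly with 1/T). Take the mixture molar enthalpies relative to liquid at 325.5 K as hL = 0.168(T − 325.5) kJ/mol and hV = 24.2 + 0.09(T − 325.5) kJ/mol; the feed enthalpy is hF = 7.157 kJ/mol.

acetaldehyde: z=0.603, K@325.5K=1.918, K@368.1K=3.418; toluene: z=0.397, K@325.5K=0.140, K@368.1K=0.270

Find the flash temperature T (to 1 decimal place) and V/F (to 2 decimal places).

Adiabatic flash: solve Rachford–Rice at each trial T, then check hF = ψ·hV(T) + (1−ψ)·hL(T).
  T = 325.5 K: K = (1.918, 0.140), RR gives ψ = 0.269, H_out = 6.503 kJ/mol
  T = 368.1 K: K = (3.418, 0.270), RR gives ψ = 0.662, H_out = 20.974 kJ/mol
  T = 346.8 K: K = (2.606, 0.198), RR gives ψ = 0.505, H_out = 14.962 kJ/mol
  T = 336.1 K: K = (2.245, 0.167), RR gives ψ = 0.405, H_out = 11.257 kJ/mol
  T = 330.8 K: K = (2.078, 0.153), RR gives ψ = 0.344, H_out = 9.069 kJ/mol
  T = 328.1 K: K = (1.995, 0.146), RR gives ψ = 0.308, H_out = 7.819 kJ/mol
  T = 326.8 K: K = (1.956, 0.143), RR gives ψ = 0.289, H_out = 7.176 kJ/mol
Linear interpolation between T = 325.5 (H_out = 6.503) and T = 326.8 (H_out = 7.176) on hF = 7.157 gives T ≈ 326.8 K, at which ψ = 0.29.

T = 326.8 K, V/F = 0.29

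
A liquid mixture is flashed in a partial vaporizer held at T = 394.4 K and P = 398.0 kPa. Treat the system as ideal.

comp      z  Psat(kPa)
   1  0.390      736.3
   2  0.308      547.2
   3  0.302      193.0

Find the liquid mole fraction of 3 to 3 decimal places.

Raoult's law: Kᵢ = Pᵢˢᵃᵗ/P = Pᵢˢᵃᵗ/398.0.
  K_1 = 736.3/398.0 = 1.85000, K_2 = 547.2/398.0 = 1.37487, K_3 = 193.0/398.0 = 0.48492
Rachford–Rice: g(β) = Σ zᵢ(Kᵢ−1)/(1+β(Kᵢ−1)) = 0.
Feasibility: ΣzᵢKᵢ = 1.291, Σzᵢ/Kᵢ = 1.058 — both > 1, two phases present.
Newton–Raphson from β = 0.39:
  β = 0.390: g = 0.1550, g' = -0.317 → β = 0.879
  β = 0.879: g = -0.0075, g' = -0.384 → β = 0.859
Converged at β = 0.859.
Compositions from xᵢ = zᵢ/(1+β(Kᵢ−1)), yᵢ = Kᵢxᵢ:
  1: x = 0.225, y = 0.417
  2: x = 0.233, y = 0.320
  3: x = 0.542, y = 0.263

x_3 = 0.542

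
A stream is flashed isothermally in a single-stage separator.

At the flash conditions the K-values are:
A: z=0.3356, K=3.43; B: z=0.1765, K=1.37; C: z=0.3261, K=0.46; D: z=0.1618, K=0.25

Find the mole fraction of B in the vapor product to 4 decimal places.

y_B = 0.2050

Rachford–Rice: g(ψ) = Σ zᵢ(Kᵢ−1)/(1+ψ(Kᵢ−1)) = 0.
g(0) = ΣzᵢKᵢ − 1 = 0.5834 and g(1) = 1 − Σzᵢ/Kᵢ = -0.5828, so a root lies in (0, 1).
Newton–Raphson from ψ = 0.5:
  ψ = 0.5000: g = -0.01210, g' = -0.8326 → ψ = 0.4855
Converged at ψ = 0.4855.
Compositions from xᵢ = zᵢ/(1+ψ(Kᵢ−1)), yᵢ = Kᵢxᵢ:
  A: x = 0.1540, y = 0.5281
  B: x = 0.1496, y = 0.2050
  C: x = 0.4420, y = 0.2033
  D: x = 0.2544, y = 0.0636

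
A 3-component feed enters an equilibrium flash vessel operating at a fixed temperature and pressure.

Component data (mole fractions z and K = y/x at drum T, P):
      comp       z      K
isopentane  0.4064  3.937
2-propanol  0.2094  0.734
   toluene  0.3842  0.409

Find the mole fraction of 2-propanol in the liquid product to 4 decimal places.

Newton iteration, ψ⁰ = 0.62:
  ψ = 0.6200: g = -0.00196, g' = -0.7961 → ψ = 0.6175
Converged at ψ = 0.6175.
Compositions from xᵢ = zᵢ/(1+ψ(Kᵢ−1)), yᵢ = Kᵢxᵢ:
  isopentane: x = 0.1444, y = 0.5686
  2-propanol: x = 0.2506, y = 0.1839
  toluene: x = 0.6050, y = 0.2474

x_2-propanol = 0.2506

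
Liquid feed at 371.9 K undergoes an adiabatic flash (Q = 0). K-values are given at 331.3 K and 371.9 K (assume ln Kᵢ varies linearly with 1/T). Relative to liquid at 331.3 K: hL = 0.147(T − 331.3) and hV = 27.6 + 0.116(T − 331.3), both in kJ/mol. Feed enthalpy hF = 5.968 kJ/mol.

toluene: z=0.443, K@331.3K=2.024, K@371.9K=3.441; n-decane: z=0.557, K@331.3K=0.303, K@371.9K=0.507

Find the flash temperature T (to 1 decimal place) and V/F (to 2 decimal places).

T = 336.7 K, V/F = 0.19

Adiabatic flash: solve Rachford–Rice at each trial T, then check hF = ψ·hV(T) + (1−ψ)·hL(T).
  T = 331.3 K: K = (2.024, 0.303), RR gives ψ = 0.092, H_out = 2.529 kJ/mol
  T = 371.9 K: K = (3.441, 0.507), RR gives ψ = 0.670, H_out = 23.627 kJ/mol
  T = 351.6 K: K = (2.680, 0.398), RR gives ψ = 0.404, H_out = 13.882 kJ/mol
  T = 341.5 K: K = (2.340, 0.349), RR gives ψ = 0.265, H_out = 8.722 kJ/mol
  T = 336.4 K: K = (2.179, 0.325), RR gives ψ = 0.184, H_out = 5.805 kJ/mol
  T = 338.9 K: K = (2.257, 0.337), RR gives ψ = 0.225, H_out = 7.271 kJ/mol
  T = 337.6 K: K = (2.216, 0.331), RR gives ψ = 0.204, H_out = 6.519 kJ/mol
Linear interpolation between T = 336.4 (H_out = 5.805) and T = 337.6 (H_out = 6.519) on hF = 5.968 gives T ≈ 336.7 K, at which ψ = 0.19.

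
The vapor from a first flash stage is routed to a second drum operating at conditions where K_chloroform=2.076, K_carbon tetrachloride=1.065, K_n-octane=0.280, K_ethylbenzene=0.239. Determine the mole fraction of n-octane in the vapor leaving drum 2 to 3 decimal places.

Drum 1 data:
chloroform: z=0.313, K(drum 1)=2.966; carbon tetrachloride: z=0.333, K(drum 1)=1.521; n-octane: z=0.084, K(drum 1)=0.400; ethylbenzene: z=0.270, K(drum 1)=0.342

Drum 1:
Material balance + equilibrium reduce to Σ zᵢ(Kᵢ−1)/(1+ψ₁(Kᵢ−1)) = 0.
Feasibility: ΣzᵢKᵢ = 1.561, Σzᵢ/Kᵢ = 1.324 — both > 1, two phases present.
Iterate (Newton) starting at ψ₁ = 0.5:
  ψ₁ = 0.500: g = 0.1112, g' = -0.686 → ψ₁ = 0.662
  ψ₁ = 0.662: g = -0.0021, g' = -0.729 → ψ₁ = 0.659
Converged at ψ₁ = 0.659.
Drum-1 compositions:
  chloroform: x = 0.136, y = 0.404
  carbon tetrachloride: x = 0.248, y = 0.377
  n-octane: x = 0.139, y = 0.056
  ethylbenzene: x = 0.477, y = 0.163
Drum-2 feed = drum-1 vapor: z₂ = (0.4043, 0.3770, 0.0556, 0.1631).
Drum 2:
Material balance + equilibrium reduce to Σ zᵢ(Kᵢ−1)/(1+ψ₂(Kᵢ−1)) = 0.
Feasibility: ΣzᵢKᵢ = 1.295, Σzᵢ/Kᵢ = 1.430 — both > 1, two phases present.
Newton iteration, ψ₂⁰ = 0.5:
  ψ₂ = 0.500: g = 0.0437, g' = -0.516 → ψ₂ = 0.585
  ψ₂ = 0.585: g = -0.0021, g' = -0.570 → ψ₂ = 0.581
Converged at ψ₂ = 0.581.
  chloroform: x = 0.249, y = 0.516
  carbon tetrachloride: x = 0.363, y = 0.387
  n-octane: x = 0.096, y = 0.027
  ethylbenzene: x = 0.292, y = 0.070

y_n-octane (drum 2) = 0.027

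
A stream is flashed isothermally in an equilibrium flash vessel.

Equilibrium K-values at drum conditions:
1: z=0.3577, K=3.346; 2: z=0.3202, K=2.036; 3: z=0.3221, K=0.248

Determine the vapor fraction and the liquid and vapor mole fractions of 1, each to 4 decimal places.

ψ = 0.6987, x_1 = 0.1355, y_1 = 0.4535

Let ψ = V/F and solve Σ zᵢ(Kᵢ−1)/(1+ψ(Kᵢ−1)) = 0.
g(0) = ΣzᵢKᵢ − 1 = 0.9287 and g(1) = 1 − Σzᵢ/Kᵢ = -0.5630, so a root lies in (0, 1).
Iterate (Newton) starting at ψ = 0.45:
  ψ = 0.4500: g = 0.26835, g' = -1.0419 → ψ = 0.7076
  ψ = 0.7076: g = -0.01077, g' = -1.2246 → ψ = 0.6988
  ψ = 0.6988: g = -0.00008, g' = -1.2072 → ψ = 0.6987
Converged at ψ = 0.6987.
Compositions from xᵢ = zᵢ/(1+ψ(Kᵢ−1)), yᵢ = Kᵢxᵢ:
  1: x = 0.1355, y = 0.4535
  2: x = 0.1857, y = 0.3782
  3: x = 0.6787, y = 0.1683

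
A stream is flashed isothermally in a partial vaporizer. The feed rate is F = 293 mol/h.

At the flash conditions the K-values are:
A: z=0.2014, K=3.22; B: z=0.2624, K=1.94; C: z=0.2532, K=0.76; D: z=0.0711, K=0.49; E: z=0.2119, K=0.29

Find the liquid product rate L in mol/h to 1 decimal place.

Rachford–Rice: g(ψ) = Σ zᵢ(Kᵢ−1)/(1+ψ(Kᵢ−1)) = 0.
g(0) = ΣzᵢKᵢ − 1 = 0.4463 and g(1) = 1 − Σzᵢ/Kᵢ = -0.4068, so a root lies in (0, 1).
Iterate (Newton) starting at ψ = 0.67:
  ψ = 0.6700: g = -0.08336, g' = -0.6997 → ψ = 0.5509
  ψ = 0.5509: g = -0.00390, g' = -0.6448 → ψ = 0.5448
Converged at ψ = 0.5448.
Then V = ψ·F = 0.5448·293 = 159.6 mol/h and L = F − V = 133.4 mol/h.

L = 133.4 mol/h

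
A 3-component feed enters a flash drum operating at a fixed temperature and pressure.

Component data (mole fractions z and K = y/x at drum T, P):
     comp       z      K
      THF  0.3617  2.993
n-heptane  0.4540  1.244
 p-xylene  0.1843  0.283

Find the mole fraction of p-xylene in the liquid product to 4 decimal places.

Newton–Raphson from ψ = 0.3:
  ψ = 0.3000: g = 0.38600, g' = -0.7399 → ψ = 0.8217
  ψ = 0.8217: g = 0.04397, g' = -0.7865 → ψ = 0.8776
  ψ = 0.8776: g = -0.00291, g' = -0.8976 → ψ = 0.8743
Converged at ψ = 0.8743.
Compositions from xᵢ = zᵢ/(1+ψ(Kᵢ−1)), yᵢ = Kᵢxᵢ:
  THF: x = 0.1319, y = 0.3947
  n-heptane: x = 0.3742, y = 0.4655
  p-xylene: x = 0.4939, y = 0.1398

x_p-xylene = 0.4939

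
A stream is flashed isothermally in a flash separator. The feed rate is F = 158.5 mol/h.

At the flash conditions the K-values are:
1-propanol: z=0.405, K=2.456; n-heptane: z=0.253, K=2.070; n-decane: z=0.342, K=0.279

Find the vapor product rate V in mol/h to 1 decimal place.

Material balance + equilibrium reduce to Σ zᵢ(Kᵢ−1)/(1+β(Kᵢ−1)) = 0.
Feasibility: ΣzᵢKᵢ = 1.614, Σzᵢ/Kᵢ = 1.513 — both > 1, two phases present.
Iterate (Newton) starting at β = 0.5:
  β = 0.500: g = 0.1320, g' = -0.845 → β = 0.656
  β = 0.656: g = -0.0074, g' = -0.965 → β = 0.649
  β = 0.649: g = -0.0000, g' = -0.955 → β = 0.648
Converged at β = 0.648.
Then V = β·F = 0.6485·158.5 = 102.8 mol/h and L = F − V = 55.7 mol/h.

V = 102.8 mol/h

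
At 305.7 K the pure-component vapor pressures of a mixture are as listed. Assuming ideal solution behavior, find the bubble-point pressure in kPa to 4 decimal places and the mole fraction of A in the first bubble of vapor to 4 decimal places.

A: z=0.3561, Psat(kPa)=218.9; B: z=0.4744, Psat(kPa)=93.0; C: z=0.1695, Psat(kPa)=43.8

At the bubble point ψ → 0, so ΣzᵢKᵢ = 1 with Kᵢ = Pᵢˢᵃᵗ/P ⇒ P = ΣzᵢPᵢˢᵃᵗ.
P = 0.3561·218.9 + 0.4744·93.0 + 0.1695·43.8 = 129.4936 kPa
yᵢ = zᵢPᵢˢᵃᵗ/P ⇒ y_A = 0.3561·218.9/129.4936 = 0.6020

Pbub = 129.4936 kPa, y_A = 0.6020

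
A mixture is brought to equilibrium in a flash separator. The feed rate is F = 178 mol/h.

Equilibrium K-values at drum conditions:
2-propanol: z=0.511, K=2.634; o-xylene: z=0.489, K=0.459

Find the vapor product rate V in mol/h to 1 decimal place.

Material balance + equilibrium reduce to Σ zᵢ(Kᵢ−1)/(1+β(Kᵢ−1)) = 0.
Feasibility: ΣzᵢKᵢ = 1.570, Σzᵢ/Kᵢ = 1.259 — both > 1, two phases present.
Newton–Raphson from β = 0.5:
  β = 0.500: g = 0.0969, g' = -0.682 → β = 0.642
  β = 0.642: g = 0.0022, g' = -0.661 → β = 0.645
Converged at β = 0.645.
Then V = β·F = 0.6453·178 = 114.9 mol/h and L = F − V = 63.1 mol/h.

V = 114.9 mol/h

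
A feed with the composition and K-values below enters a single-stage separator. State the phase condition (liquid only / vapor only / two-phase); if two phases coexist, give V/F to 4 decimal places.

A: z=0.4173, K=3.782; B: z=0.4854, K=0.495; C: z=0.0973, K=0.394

two-phase, V/F = 0.5882

ΣzᵢKᵢ = 1.8568; Σzᵢ/Kᵢ = 1.3379.
Both exceed 1, so a two-phase solution exists.
Material balance + equilibrium reduce to Σ zᵢ(Kᵢ−1)/(1+ψ(Kᵢ−1)) = 0.
Iterate (Newton) starting at ψ = 0.35:
  ψ = 0.3500: g = 0.21561, g' = -1.0693 → ψ = 0.5516
  ψ = 0.5516: g = 0.02967, g' = -0.8212 → ψ = 0.5878
  ψ = 0.5878: g = 0.00037, g' = -0.8017 → ψ = 0.5882
Converged at ψ = 0.5882.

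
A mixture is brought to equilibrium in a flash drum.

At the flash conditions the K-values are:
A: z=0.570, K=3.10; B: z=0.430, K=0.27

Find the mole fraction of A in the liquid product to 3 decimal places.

Binary case is linear: z₁(K₁−1)(1+V/F(K₂−1)) + z₂(K₂−1)(1+V/F(K₁−1)) = 0
⇒ V/F = [z₁(K₁−1)+z₂(K₂−1)] / [−(K₁−1)(K₂−1)] = 0.8831/1.5330 = 0.576
Compositions from xᵢ = zᵢ/(1+V/F(Kᵢ−1)), yᵢ = Kᵢxᵢ:
  A: x = 0.258, y = 0.800
  B: x = 0.742, y = 0.200

x_A = 0.258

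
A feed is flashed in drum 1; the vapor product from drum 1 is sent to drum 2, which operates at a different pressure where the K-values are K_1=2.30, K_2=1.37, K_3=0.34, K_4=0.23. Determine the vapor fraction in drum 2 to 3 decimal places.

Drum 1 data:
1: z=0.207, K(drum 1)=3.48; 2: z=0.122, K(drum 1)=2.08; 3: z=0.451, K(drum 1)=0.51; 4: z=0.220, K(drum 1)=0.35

Drum 1:
Newton iteration, ψ₁⁰ = 0.55:
  ψ₁ = 0.550: g = -0.2253, g' = -0.712 → ψ₁ = 0.234
  ψ₁ = 0.234: g = 0.0121, g' = -0.869 → ψ₁ = 0.248
Converged at ψ₁ = 0.248.
Drum-1 compositions:
  1: x = 0.128, y = 0.446
  2: x = 0.096, y = 0.200
  3: x = 0.513, y = 0.262
  4: x = 0.262, y = 0.092
Drum-2 feed = drum-1 vapor: z₂ = (0.4462, 0.2002, 0.2618, 0.0918).
Drum 2:
Material balance + equilibrium reduce to Σ zᵢ(Kᵢ−1)/(1+ψ₂(Kᵢ−1)) = 0.
Feasibility: ΣzᵢKᵢ = 1.411, Σzᵢ/Kᵢ = 1.509 — both > 1, two phases present.
Newton iteration, ψ₂⁰ = 0.58:
  ψ₂ = 0.580: g = -0.0159, g' = -0.741 → ψ₂ = 0.559
  ψ₂ = 0.559: g = -0.0002, g' = -0.726 → ψ₂ = 0.558
Converged at ψ₂ = 0.558.
  1: x = 0.259, y = 0.595
  2: x = 0.166, y = 0.227
  3: x = 0.415, y = 0.141
  4: x = 0.161, y = 0.037

V/F (drum 2) = 0.558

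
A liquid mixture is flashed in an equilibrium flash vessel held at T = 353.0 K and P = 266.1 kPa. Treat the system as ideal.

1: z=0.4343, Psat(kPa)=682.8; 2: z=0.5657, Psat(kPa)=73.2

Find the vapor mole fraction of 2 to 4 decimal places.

y_2 = 0.1880

Raoult's law: Kᵢ = Pᵢˢᵃᵗ/P = Pᵢˢᵃᵗ/266.1.
  K_1 = 682.8/266.1 = 2.565953, K_2 = 73.2/266.1 = 0.275085
Let ψ = V/F and solve Σ zᵢ(Kᵢ−1)/(1+ψ(Kᵢ−1)) = 0.
g(0) = ΣzᵢKᵢ − 1 = 0.2700 and g(1) = 1 − Σzᵢ/Kᵢ = -1.2257, so a root lies in (0, 1).
Binary case is linear: z₁(K₁−1)(1+ψ(K₂−1)) + z₂(K₂−1)(1+ψ(K₁−1)) = 0
⇒ ψ = [z₁(K₁−1)+z₂(K₂−1)] / [−(K₁−1)(K₂−1)] = 0.27001/1.13518 = 0.2379
Compositions from xᵢ = zᵢ/(1+ψ(Kᵢ−1)), yᵢ = Kᵢxᵢ:
  1: x = 0.3164, y = 0.8120
  2: x = 0.6836, y = 0.1880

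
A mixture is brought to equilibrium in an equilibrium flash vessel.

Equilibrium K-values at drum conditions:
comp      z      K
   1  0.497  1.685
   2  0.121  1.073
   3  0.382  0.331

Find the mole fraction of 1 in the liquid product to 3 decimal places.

Rachford–Rice: g(β) = Σ zᵢ(Kᵢ−1)/(1+β(Kᵢ−1)) = 0.
g(0) = ΣzᵢKᵢ − 1 = 0.094 and g(1) = 1 − Σzᵢ/Kᵢ = -0.562, so a root lies in (0, 1).
Newton iteration, β⁰ = 0.5:
  β = 0.500: g = -0.1219, g' = -0.516 → β = 0.264
  β = 0.264: g = -0.0133, g' = -0.420 → β = 0.232
Converged at β = 0.232.
Compositions from xᵢ = zᵢ/(1+β(Kᵢ−1)), yᵢ = Kᵢxᵢ:
  1: x = 0.429, y = 0.723
  2: x = 0.119, y = 0.128
  3: x = 0.452, y = 0.150

x_1 = 0.429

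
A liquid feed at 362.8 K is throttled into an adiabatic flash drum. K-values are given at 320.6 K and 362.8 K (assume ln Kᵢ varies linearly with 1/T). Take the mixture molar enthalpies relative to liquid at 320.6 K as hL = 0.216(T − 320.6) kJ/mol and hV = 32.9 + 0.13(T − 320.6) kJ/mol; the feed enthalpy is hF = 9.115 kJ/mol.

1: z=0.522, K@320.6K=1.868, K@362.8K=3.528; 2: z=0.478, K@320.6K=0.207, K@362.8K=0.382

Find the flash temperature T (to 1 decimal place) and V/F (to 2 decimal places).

T = 327.2 K, V/F = 0.24

Adiabatic flash: solve Rachford–Rice at each trial T, then check hF = ψ·hV(T) + (1−ψ)·hL(T).
  T = 320.6 K: K = (1.868, 0.207), RR gives ψ = 0.108, H_out = 3.539 kJ/mol
  T = 362.8 K: K = (3.528, 0.382), RR gives ψ = 0.656, H_out = 28.304 kJ/mol
  T = 341.7 K: K = (2.618, 0.287), RR gives ψ = 0.436, H_out = 18.119 kJ/mol
  T = 331.1 K: K = (2.222, 0.245), RR gives ψ = 0.300, H_out = 11.860 kJ/mol
  T = 325.9 K: K = (2.042, 0.226), RR gives ψ = 0.215, H_out = 8.124 kJ/mol
  T = 328.5 K: K = (2.130, 0.235), RR gives ψ = 0.259, H_out = 10.067 kJ/mol
  T = 327.2 K: K = (2.086, 0.230), RR gives ψ = 0.238, H_out = 9.116 kJ/mol
Linear interpolation between T = 325.9 (H_out = 8.124) and T = 327.2 (H_out = 9.116) on hF = 9.115 gives T ≈ 327.2 K, at which ψ = 0.24.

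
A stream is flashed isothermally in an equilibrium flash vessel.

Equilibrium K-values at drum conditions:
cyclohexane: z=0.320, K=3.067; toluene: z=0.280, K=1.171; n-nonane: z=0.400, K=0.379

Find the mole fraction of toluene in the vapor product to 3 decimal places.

y_toluene = 0.301

Rachford–Rice: g(β) = Σ zᵢ(Kᵢ−1)/(1+β(Kᵢ−1)) = 0.
Check two-phase: ΣzᵢKᵢ = 1.461 > 1 and Σzᵢ/Kᵢ = 1.399 > 1, so g(0) = 0.461 > 0 and g(1) = -0.399 < 0.
Newton iteration, β⁰ = 0.5:
  β = 0.500: g = 0.0091, g' = -0.662 → β = 0.514
Converged at β = 0.514.
Compositions from xᵢ = zᵢ/(1+β(Kᵢ−1)), yᵢ = Kᵢxᵢ:
  cyclohexane: x = 0.155, y = 0.476
  toluene: x = 0.257, y = 0.301
  n-nonane: x = 0.587, y = 0.223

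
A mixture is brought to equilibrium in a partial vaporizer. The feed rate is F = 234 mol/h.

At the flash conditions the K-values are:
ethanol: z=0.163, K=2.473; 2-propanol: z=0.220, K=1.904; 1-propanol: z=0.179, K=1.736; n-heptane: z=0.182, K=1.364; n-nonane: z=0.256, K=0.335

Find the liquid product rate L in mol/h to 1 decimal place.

Rachford–Rice: g(V/F) = Σ zᵢ(Kᵢ−1)/(1+V/F(Kᵢ−1)) = 0.
Feasibility: ΣzᵢKᵢ = 1.467, Σzᵢ/Kᵢ = 1.182 — both > 1, two phases present.
Newton iteration, V/F⁰ = 0.5:
  V/F = 0.500: g = 0.1725, g' = -0.526 → V/F = 0.828
  V/F = 0.828: g = -0.0243, g' = -0.743 → V/F = 0.795
  V/F = 0.795: g = -0.0007, g' = -0.699 → V/F = 0.794
Converged at V/F = 0.794.
Then V = V/F·F = 0.7944·234 = 185.9 mol/h and L = F − V = 48.1 mol/h.

L = 48.1 mol/h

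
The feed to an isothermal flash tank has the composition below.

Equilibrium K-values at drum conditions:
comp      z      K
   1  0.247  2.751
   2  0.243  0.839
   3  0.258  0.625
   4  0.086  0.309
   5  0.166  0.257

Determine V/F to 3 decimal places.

V/F = 0.143

Iterate (Newton) starting at V/F = 0.5:
  V/F = 0.500: g = -0.2181, g' = -0.606 → V/F = 0.140
  V/F = 0.140: g = 0.0018, g' = -0.700 → V/F = 0.143
Converged at V/F = 0.143.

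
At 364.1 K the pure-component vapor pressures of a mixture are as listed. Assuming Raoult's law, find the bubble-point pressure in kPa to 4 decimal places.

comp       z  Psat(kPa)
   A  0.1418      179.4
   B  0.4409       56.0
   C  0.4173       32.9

Pbub = 63.8585 kPa

At the bubble point ψ → 0, so ΣzᵢKᵢ = 1 with Kᵢ = Pᵢˢᵃᵗ/P ⇒ P = ΣzᵢPᵢˢᵃᵗ.
P = 0.1418·179.4 + 0.4409·56.0 + 0.4173·32.9 = 63.8585 kPa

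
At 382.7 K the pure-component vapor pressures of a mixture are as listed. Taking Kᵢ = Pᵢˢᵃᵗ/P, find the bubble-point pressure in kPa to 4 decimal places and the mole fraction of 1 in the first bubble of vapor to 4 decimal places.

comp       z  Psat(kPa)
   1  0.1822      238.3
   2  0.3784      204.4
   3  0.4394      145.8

At the bubble point ψ → 0, so ΣzᵢKᵢ = 1 with Kᵢ = Pᵢˢᵃᵗ/P ⇒ P = ΣzᵢPᵢˢᵃᵗ.
P = 0.1822·238.3 + 0.3784·204.4 + 0.4394·145.8 = 184.8277 kPa
yᵢ = zᵢPᵢˢᵃᵗ/P ⇒ y_1 = 0.1822·238.3/184.8277 = 0.2349

Pbub = 184.8277 kPa, y_1 = 0.2349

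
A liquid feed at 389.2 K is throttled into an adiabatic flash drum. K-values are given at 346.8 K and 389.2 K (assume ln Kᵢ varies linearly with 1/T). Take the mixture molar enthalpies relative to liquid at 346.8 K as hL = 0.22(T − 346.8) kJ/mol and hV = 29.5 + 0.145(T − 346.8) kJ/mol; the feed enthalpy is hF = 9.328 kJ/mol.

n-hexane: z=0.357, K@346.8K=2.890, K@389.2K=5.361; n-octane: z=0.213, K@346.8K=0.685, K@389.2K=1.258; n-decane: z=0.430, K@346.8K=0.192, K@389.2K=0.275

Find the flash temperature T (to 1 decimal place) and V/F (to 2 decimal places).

T = 353.3 K, V/F = 0.27

Adiabatic flash: solve Rachford–Rice at each trial T, then check hF = ψ·hV(T) + (1−ψ)·hL(T).
  T = 346.8 K: K = (2.890, 0.685, 0.192), RR gives ψ = 0.203, H_out = 5.998 kJ/mol
  T = 389.2 K: K = (5.361, 1.258, 0.275), RR gives ψ = 0.540, H_out = 23.540 kJ/mol
  T = 368.0 K: K = (4.007, 0.945, 0.232), RR gives ψ = 0.399, H_out = 15.799 kJ/mol
  T = 357.4 K: K = (3.419, 0.808, 0.212), RR gives ψ = 0.311, H_out = 11.269 kJ/mol
  T = 352.1 K: K = (3.148, 0.745, 0.202), RR gives ψ = 0.261, H_out = 8.750 kJ/mol
  T = 354.8 K: K = (3.284, 0.777, 0.207), RR gives ψ = 0.287, H_out = 10.059 kJ/mol
  T = 353.5 K: K = (3.218, 0.761, 0.204), RR gives ψ = 0.275, H_out = 9.436 kJ/mol
Linear interpolation between T = 352.1 (H_out = 8.750) and T = 353.5 (H_out = 9.436) on hF = 9.328 gives T ≈ 353.3 K, at which ψ = 0.27.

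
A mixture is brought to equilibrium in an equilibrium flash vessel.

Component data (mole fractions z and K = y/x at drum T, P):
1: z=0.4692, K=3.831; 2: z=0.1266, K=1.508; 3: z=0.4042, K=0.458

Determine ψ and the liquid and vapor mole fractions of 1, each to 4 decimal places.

Rachford–Rice: g(ψ) = Σ zᵢ(Kᵢ−1)/(1+ψ(Kᵢ−1)) = 0.
Check two-phase: ΣzᵢKᵢ = 2.1735 > 1 and Σzᵢ/Kᵢ = 1.0890 > 1, so g(0) = 1.1735 > 0 and g(1) = -0.0890 < 0.
Newton iteration, ψ⁰ = 0.39:
  ψ = 0.3900: g = 0.40718, g' = -1.0631 → ψ = 0.7730
  ψ = 0.7730: g = 0.08573, g' = -0.7385 → ψ = 0.8891
  ψ = 0.8891: g = -0.00087, g' = -0.7619 → ψ = 0.8880
Converged at ψ = 0.8880.
Compositions from xᵢ = zᵢ/(1+ψ(Kᵢ−1)), yᵢ = Kᵢxᵢ:
  1: x = 0.1335, y = 0.5115
  2: x = 0.0872, y = 0.1316
  3: x = 0.7792, y = 0.3569

ψ = 0.8880, x_1 = 0.1335, y_1 = 0.5115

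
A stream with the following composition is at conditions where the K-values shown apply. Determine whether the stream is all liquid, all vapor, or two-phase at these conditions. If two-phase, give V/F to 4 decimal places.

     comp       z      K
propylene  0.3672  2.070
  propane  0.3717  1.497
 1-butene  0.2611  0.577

ΣzᵢKᵢ = 1.4672; Σzᵢ/Kᵢ = 0.8782.
Since Σzᵢ/Kᵢ < 1 the mixture is above its dew point — single vapor phase.

all vapor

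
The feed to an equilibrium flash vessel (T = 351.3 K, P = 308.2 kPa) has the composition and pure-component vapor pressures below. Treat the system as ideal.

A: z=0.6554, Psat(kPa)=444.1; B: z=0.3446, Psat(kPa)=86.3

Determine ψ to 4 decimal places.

Raoult's law: Kᵢ = Pᵢˢᵃᵗ/P = Pᵢˢᵃᵗ/308.2.
  K_A = 444.1/308.2 = 1.440947, K_B = 86.3/308.2 = 0.280013
Binary case is linear: z₁(K₁−1)(1+ψ(K₂−1)) + z₂(K₂−1)(1+ψ(K₁−1)) = 0
⇒ ψ = [z₁(K₁−1)+z₂(K₂−1)] / [−(K₁−1)(K₂−1)] = 0.04089/0.31748 = 0.1288

ψ = 0.1288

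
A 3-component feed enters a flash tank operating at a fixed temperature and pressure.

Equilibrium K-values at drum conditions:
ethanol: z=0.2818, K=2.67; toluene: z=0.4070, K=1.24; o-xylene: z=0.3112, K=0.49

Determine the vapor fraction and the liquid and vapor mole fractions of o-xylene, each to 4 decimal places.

ψ = 0.8387, x_o-xylene = 0.5438, y_o-xylene = 0.2665

Let ψ = V/F and solve Σ zᵢ(Kᵢ−1)/(1+ψ(Kᵢ−1)) = 0.
g(0) = ΣzᵢKᵢ − 1 = 0.4096 and g(1) = 1 − Σzᵢ/Kᵢ = -0.0689, so a root lies in (0, 1).
Newton–Raphson from ψ = 0.63:
  ψ = 0.6300: g = 0.08033, g' = -0.3800 → ψ = 0.8414
  ψ = 0.8414: g = -0.00107, g' = -0.4004 → ψ = 0.8387
Converged at ψ = 0.8387.
Compositions from xᵢ = zᵢ/(1+ψ(Kᵢ−1)), yᵢ = Kᵢxᵢ:
  ethanol: x = 0.1174, y = 0.3134
  toluene: x = 0.3388, y = 0.4201
  o-xylene: x = 0.5438, y = 0.2665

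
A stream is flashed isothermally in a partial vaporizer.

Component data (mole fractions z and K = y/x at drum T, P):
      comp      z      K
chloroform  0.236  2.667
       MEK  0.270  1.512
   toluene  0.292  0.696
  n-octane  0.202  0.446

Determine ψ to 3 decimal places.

ψ = 0.668

Let ψ = V/F and solve Σ zᵢ(Kᵢ−1)/(1+ψ(Kᵢ−1)) = 0.
Feasibility: ΣzᵢKᵢ = 1.331, Σzᵢ/Kᵢ = 1.140 — both > 1, two phases present.
Newton–Raphson from ψ = 0.5:
  ψ = 0.500: g = 0.0652, g' = -0.396 → ψ = 0.665
  ψ = 0.665: g = 0.0014, g' = -0.385 → ψ = 0.668
Converged at ψ = 0.668.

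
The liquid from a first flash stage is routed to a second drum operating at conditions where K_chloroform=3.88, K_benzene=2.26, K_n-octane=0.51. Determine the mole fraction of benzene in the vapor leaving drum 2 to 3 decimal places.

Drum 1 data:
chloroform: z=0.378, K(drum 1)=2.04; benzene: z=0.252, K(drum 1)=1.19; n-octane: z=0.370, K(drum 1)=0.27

y_benzene (drum 2) = 0.263

Drum 1:
Material balance + equilibrium reduce to Σ zᵢ(Kᵢ−1)/(1+ψ₁(Kᵢ−1)) = 0.
Check two-phase: ΣzᵢKᵢ = 1.171 > 1 and Σzᵢ/Kᵢ = 1.767 > 1, so g(0) = 0.171 > 0 and g(1) = -0.767 < 0.
Iterate (Newton) starting at ψ₁ = 0.5:
  ψ₁ = 0.500: g = -0.1230, g' = -0.674 → ψ₁ = 0.317
  ψ₁ = 0.317: g = -0.0108, g' = -0.573 → ψ₁ = 0.298
Converged at ψ₁ = 0.298.
Drum-1 compositions:
  chloroform: x = 0.288, y = 0.588
  benzene: x = 0.238, y = 0.284
  n-octane: x = 0.473, y = 0.128
Drum-2 feed = drum-1 liquid: z₂ = (0.2885, 0.2385, 0.4730).
Drum 2:
Iterate (Newton) starting at ψ₂ = 0.5:
  ψ₂ = 0.500: g = 0.2178, g' = -0.744 → ψ₂ = 0.793
  ψ₂ = 0.793: g = 0.0243, g' = -0.620 → ψ₂ = 0.832
Converged at ψ₂ = 0.832.
  chloroform: x = 0.085, y = 0.330
  benzene: x = 0.116, y = 0.263
  n-octane: x = 0.799, y = 0.407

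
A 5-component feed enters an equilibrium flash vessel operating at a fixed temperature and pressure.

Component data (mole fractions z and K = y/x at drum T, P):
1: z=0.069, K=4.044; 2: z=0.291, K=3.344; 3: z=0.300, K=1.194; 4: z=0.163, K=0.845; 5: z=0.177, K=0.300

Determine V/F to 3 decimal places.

Rachford–Rice: g(V/F) = Σ zᵢ(Kᵢ−1)/(1+V/F(Kᵢ−1)) = 0.
g(0) = ΣzᵢKᵢ − 1 = 0.801 and g(1) = 1 − Σzᵢ/Kᵢ = -0.138, so a root lies in (0, 1).
Iterate (Newton) starting at V/F = 0.5:
  V/F = 0.500: g = 0.2324, g' = -0.659 → V/F = 0.853
  V/F = 0.853: g = -0.0007, g' = -0.775 → V/F = 0.852
Converged at V/F = 0.852.

V/F = 0.852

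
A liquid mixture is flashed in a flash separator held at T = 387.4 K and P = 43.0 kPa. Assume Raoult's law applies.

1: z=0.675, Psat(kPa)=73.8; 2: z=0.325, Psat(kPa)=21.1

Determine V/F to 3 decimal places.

V/F = 0.872

Raoult's law: Kᵢ = Pᵢˢᵃᵗ/P = Pᵢˢᵃᵗ/43.0.
  K_1 = 73.8/43.0 = 1.71628, K_2 = 21.1/43.0 = 0.49070
Material balance + equilibrium reduce to Σ zᵢ(Kᵢ−1)/(1+V/F(Kᵢ−1)) = 0.
g(0) = ΣzᵢKᵢ − 1 = 0.318 and g(1) = 1 − Σzᵢ/Kᵢ = -0.056, so a root lies in (0, 1).
Binary case is linear: z₁(K₁−1)(1+V/F(K₂−1)) + z₂(K₂−1)(1+V/F(K₁−1)) = 0
⇒ V/F = [z₁(K₁−1)+z₂(K₂−1)] / [−(K₁−1)(K₂−1)] = 0.3180/0.3648 = 0.872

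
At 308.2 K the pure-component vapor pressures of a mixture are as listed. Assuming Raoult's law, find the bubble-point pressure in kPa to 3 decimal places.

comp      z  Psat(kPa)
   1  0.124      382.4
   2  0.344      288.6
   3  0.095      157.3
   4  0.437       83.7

At the bubble point ψ → 0, so ΣzᵢKᵢ = 1 with Kᵢ = Pᵢˢᵃᵗ/P ⇒ P = ΣzᵢPᵢˢᵃᵗ.
P = 0.124·382.4 + 0.344·288.6 + 0.095·157.3 + 0.437·83.7 = 198.216 kPa

Pbub = 198.216 kPa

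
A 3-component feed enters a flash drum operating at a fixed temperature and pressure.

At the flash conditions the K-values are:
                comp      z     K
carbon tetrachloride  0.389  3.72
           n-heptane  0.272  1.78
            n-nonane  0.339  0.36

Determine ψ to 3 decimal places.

Let ψ = V/F and solve Σ zᵢ(Kᵢ−1)/(1+ψ(Kᵢ−1)) = 0.
Feasibility: ΣzᵢKᵢ = 2.053, Σzᵢ/Kᵢ = 1.199 — both > 1, two phases present.
Newton iteration, ψ⁰ = 0.5:
  ψ = 0.500: g = 0.2819, g' = -0.903 → ψ = 0.812
  ψ = 0.812: g = 0.0077, g' = -0.944 → ψ = 0.820
Converged at ψ = 0.820.

ψ = 0.820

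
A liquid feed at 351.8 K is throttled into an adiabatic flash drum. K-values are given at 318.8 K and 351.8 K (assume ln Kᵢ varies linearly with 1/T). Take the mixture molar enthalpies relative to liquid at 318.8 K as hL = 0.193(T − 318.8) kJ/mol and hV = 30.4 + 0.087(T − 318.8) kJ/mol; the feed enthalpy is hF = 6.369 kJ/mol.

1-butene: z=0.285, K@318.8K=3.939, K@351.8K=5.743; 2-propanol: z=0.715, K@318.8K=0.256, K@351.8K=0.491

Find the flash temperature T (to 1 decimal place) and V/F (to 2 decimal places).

Adiabatic flash: solve Rachford–Rice at each trial T, then check hF = ψ·hV(T) + (1−ψ)·hL(T).
  T = 318.8 K: K = (3.939, 0.256), RR gives ψ = 0.140, H_out = 4.249 kJ/mol
  T = 351.8 K: K = (5.743, 0.491), RR gives ψ = 0.409, H_out = 17.377 kJ/mol
  T = 335.3 K: K = (4.801, 0.360), RR gives ψ = 0.257, H_out = 10.558 kJ/mol
  T = 327.1 K: K = (4.362, 0.305), RR gives ψ = 0.198, H_out = 7.435 kJ/mol
  T = 323.0 K: K = (4.150, 0.280), RR gives ψ = 0.169, H_out = 5.872 kJ/mol
  T = 325.1 K: K = (4.258, 0.293), RR gives ψ = 0.184, H_out = 6.674 kJ/mol
Linear interpolation between T = 323.0 (H_out = 5.872) and T = 325.1 (H_out = 6.674) on hF = 6.369 gives T ≈ 324.3 K, at which ψ = 0.18.

T = 324.3 K, V/F = 0.18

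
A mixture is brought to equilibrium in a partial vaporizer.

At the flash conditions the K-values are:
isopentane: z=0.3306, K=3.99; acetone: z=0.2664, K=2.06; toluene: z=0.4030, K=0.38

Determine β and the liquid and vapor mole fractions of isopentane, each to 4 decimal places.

β = 0.7447, x_isopentane = 0.1025, y_isopentane = 0.4088

Newton–Raphson from β = 0.5:
  β = 0.5000: g = 0.21864, g' = -0.9280 → β = 0.7356
  β = 0.7356: g = 0.00827, g' = -0.9068 → β = 0.7447
Converged at β = 0.7447.
Compositions from xᵢ = zᵢ/(1+β(Kᵢ−1)), yᵢ = Kᵢxᵢ:
  isopentane: x = 0.1025, y = 0.4088
  acetone: x = 0.1489, y = 0.3067
  toluene: x = 0.7487, y = 0.2845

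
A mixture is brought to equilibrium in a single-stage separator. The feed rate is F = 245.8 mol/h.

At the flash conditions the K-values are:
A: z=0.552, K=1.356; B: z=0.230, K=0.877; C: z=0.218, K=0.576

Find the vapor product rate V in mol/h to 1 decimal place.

Rachford–Rice: g(ψ) = Σ zᵢ(Kᵢ−1)/(1+ψ(Kᵢ−1)) = 0.
Feasibility: ΣzᵢKᵢ = 1.076, Σzᵢ/Kᵢ = 1.048 — both > 1, two phases present.
Newton iteration, ψ⁰ = 0.5:
  ψ = 0.500: g = 0.0194, g' = -0.117 → ψ = 0.665
  ψ = 0.665: g = -0.0006, g' = -0.126 → ψ = 0.660
Converged at ψ = 0.660.
Then V = ψ·F = 0.6599·245.8 = 162.2 mol/h and L = F − V = 83.6 mol/h.

V = 162.2 mol/h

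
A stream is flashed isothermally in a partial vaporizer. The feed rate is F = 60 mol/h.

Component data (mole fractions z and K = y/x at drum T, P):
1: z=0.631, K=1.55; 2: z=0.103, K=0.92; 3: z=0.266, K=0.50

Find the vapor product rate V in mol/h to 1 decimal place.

Material balance + equilibrium reduce to Σ zᵢ(Kᵢ−1)/(1+ψ(Kᵢ−1)) = 0.
Feasibility: ΣzᵢKᵢ = 1.206, Σzᵢ/Kᵢ = 1.051 — both > 1, two phases present.
Newton iteration, ψ⁰ = 0.53:
  ψ = 0.530: g = 0.0792, g' = -0.238 → ψ = 0.862
  ψ = 0.862: g = -0.0072, g' = -0.294 → ψ = 0.838
  ψ = 0.838: g = -0.0001, g' = -0.287 → ψ = 0.837
Converged at ψ = 0.837.
Then V = ψ·F = 0.8373·60 = 50.2 mol/h and L = F − V = 9.8 mol/h.

V = 50.2 mol/h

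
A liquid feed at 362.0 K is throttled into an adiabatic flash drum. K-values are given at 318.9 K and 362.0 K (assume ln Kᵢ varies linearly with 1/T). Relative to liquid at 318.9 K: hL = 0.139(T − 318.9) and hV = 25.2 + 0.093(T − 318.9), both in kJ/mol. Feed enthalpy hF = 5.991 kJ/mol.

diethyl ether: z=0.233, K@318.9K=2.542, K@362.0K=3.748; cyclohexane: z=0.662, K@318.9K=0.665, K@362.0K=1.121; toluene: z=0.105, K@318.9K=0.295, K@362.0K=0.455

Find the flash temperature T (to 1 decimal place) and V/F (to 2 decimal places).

T = 323.9 K, V/F = 0.21

Adiabatic flash: solve Rachford–Rice at each trial T, then check hF = ψ·hV(T) + (1−ψ)·hL(T).
  T = 318.9 K: K = (2.542, 0.665, 0.295), RR gives ψ = 0.104, H_out = 2.620 kJ/mol
  T = 362.0 K: K = (3.748, 1.121, 0.455), RR gives ψ = 1.000, H_out = 29.208 kJ/mol
  T = 340.4 K: K = (3.123, 0.877, 0.371), RR gives ψ = 0.675, H_out = 19.334 kJ/mol
  T = 329.6 K: K = (2.826, 0.767, 0.332), RR gives ψ = 0.350, H_out = 10.128 kJ/mol
  T = 324.2 K: K = (2.681, 0.714, 0.313), RR gives ψ = 0.218, H_out = 6.189 kJ/mol
  T = 321.5 K: K = (2.610, 0.689, 0.304), RR gives ψ = 0.159, H_out = 4.343 kJ/mol
  T = 322.9 K: K = (2.647, 0.702, 0.309), RR gives ψ = 0.189, H_out = 5.292 kJ/mol
Linear interpolation between T = 322.9 (H_out = 5.292) and T = 324.2 (H_out = 6.189) on hF = 5.991 gives T ≈ 323.9 K, at which ψ = 0.21.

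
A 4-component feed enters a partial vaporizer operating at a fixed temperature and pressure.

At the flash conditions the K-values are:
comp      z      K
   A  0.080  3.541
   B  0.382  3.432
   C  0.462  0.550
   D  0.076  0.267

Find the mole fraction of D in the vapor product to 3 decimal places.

y_D = 0.042

Material balance + equilibrium reduce to Σ zᵢ(Kᵢ−1)/(1+ψ(Kᵢ−1)) = 0.
g(0) = ΣzᵢKᵢ − 1 = 0.869 and g(1) = 1 − Σzᵢ/Kᵢ = -0.259, so a root lies in (0, 1).
Newton iteration, ψ⁰ = 0.31:
  ψ = 0.310: g = 0.3297, g' = -1.091 → ψ = 0.612
  ψ = 0.612: g = 0.0648, g' = -0.756 → ψ = 0.698
  ψ = 0.698: g = 0.0006, g' = -0.748 → ψ = 0.699
Converged at ψ = 0.699.
Compositions from xᵢ = zᵢ/(1+ψ(Kᵢ−1)), yᵢ = Kᵢxᵢ:
  A: x = 0.029, y = 0.102
  B: x = 0.142, y = 0.486
  C: x = 0.674, y = 0.371
  D: x = 0.156, y = 0.042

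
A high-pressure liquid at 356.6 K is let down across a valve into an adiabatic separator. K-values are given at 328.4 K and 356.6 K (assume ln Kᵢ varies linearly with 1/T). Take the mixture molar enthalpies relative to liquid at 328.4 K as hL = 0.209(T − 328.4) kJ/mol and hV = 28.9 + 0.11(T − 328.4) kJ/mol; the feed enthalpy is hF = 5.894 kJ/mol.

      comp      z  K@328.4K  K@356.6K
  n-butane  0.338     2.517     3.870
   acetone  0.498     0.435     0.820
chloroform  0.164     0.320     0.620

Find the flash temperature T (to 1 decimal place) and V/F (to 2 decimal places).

Adiabatic flash: solve Rachford–Rice at each trial T, then check hF = ψ·hV(T) + (1−ψ)·hL(T).
  T = 328.4 K: K = (2.517, 0.435, 0.320), RR gives ψ = 0.133, H_out = 3.837 kJ/mol
  T = 356.6 K: K = (3.870, 0.820, 0.620), RR gives ψ = 1.000, H_out = 32.002 kJ/mol
  T = 342.5 K: K = (3.149, 0.605, 0.452), RR gives ψ = 0.468, H_out = 15.812 kJ/mol
  T = 335.4 K: K = (2.820, 0.514, 0.381), RR gives ψ = 0.286, H_out = 9.539 kJ/mol
  T = 331.9 K: K = (2.666, 0.473, 0.350), RR gives ψ = 0.208, H_out = 6.679 kJ/mol
  T = 330.1 K: K = (2.589, 0.453, 0.334), RR gives ψ = 0.169, H_out = 5.221 kJ/mol
Linear interpolation between T = 330.1 (H_out = 5.221) and T = 331.9 (H_out = 6.679) on hF = 5.894 gives T ≈ 330.9 K, at which ψ = 0.19.

T = 330.9 K, V/F = 0.19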